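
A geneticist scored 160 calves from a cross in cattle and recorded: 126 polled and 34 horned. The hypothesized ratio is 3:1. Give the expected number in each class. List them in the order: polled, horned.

Expected counts for N = 160 under a 3:1 ratio (total parts = 4):
  polled: 160 × 3/4 = 120
  horned: 160 × 1/4 = 40

120, 40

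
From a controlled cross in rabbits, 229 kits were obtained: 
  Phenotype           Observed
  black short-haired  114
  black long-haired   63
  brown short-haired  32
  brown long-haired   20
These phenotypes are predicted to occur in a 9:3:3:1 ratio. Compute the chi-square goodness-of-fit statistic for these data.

16.124

Expected counts for N = 229 under a 9:3:3:1 ratio (total parts = 16):
  black short-haired: 229 × 9/16 = 128.8125
  black long-haired: 229 × 3/16 = 42.9375
  brown short-haired: 229 × 3/16 = 42.9375
  brown long-haired: 229 × 1/16 = 14.3125
χ² = Σ (O − E)² / E
  black short-haired: (114 − 128.8125)² / 128.8125 = 1.7033
  black long-haired: (63 − 42.9375)² / 42.9375 = 9.3742
  brown short-haired: (32 − 42.9375)² / 42.9375 = 2.7861
  brown long-haired: (20 − 14.3125)² / 14.3125 = 2.2601
χ² = 1.7033 + 9.3742 + 2.7861 + 2.2601 = 16.1237 ≈ 16.124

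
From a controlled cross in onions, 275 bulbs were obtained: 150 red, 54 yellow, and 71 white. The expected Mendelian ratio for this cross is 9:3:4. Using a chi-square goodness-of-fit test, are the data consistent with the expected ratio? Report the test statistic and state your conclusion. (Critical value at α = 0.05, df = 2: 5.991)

Under the 9:3:4 hypothesis (Σ ratio = 16, N = 275):
  red: 275 × 9/16 = 154.6875
  yellow: 275 × 3/16 = 51.5625
  white: 275 × 4/16 = 68.75
χ² = Σ (O − E)² / E
  red: (150 − 154.6875)² / 154.6875 = 0.1420
  yellow: (54 − 51.5625)² / 51.5625 = 0.1152
  white: (71 − 68.75)² / 68.75 = 0.0736
χ² = 0.1420 + 0.1152 + 0.0736 = 0.3308 ≈ 0.331
Degrees of freedom = 3 − 1 = 2; critical value at α = 0.05 is 5.991.
Since 0.331 < 5.991, we fail to reject the null hypothesis — the data are consistent with the 9:3:4 ratio.

0.331; consistent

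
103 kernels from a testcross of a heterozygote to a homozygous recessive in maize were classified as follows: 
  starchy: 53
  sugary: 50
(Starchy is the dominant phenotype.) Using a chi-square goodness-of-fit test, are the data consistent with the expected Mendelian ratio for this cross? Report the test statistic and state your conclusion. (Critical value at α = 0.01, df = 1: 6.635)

0.087; consistent

A testcross of a heterozygote (Aa × aa) gives a 1:1 phenotypic ratio.
Expected counts for N = 103 under a 1:1 ratio (total parts = 2):
  starchy: 103 × 1/2 = 51.5
  sugary: 103 × 1/2 = 51.5
χ² = Σ (O − E)² / E
  starchy: (53 − 51.5)² / 51.5 = 0.0437
  sugary: (50 − 51.5)² / 51.5 = 0.0437
χ² = 0.0437 + 0.0437 = 0.0874 ≈ 0.087
Degrees of freedom = 2 − 1 = 1; critical value at α = 0.01 is 6.635.
Since 0.087 < 6.635, we fail to reject the null hypothesis — the data are consistent with the 1:1 ratio.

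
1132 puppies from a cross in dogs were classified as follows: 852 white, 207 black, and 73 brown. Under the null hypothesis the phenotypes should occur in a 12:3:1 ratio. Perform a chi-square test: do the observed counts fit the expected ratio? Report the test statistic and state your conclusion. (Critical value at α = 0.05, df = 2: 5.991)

0.212; consistent

Expected counts for N = 1132 under a 12:3:1 ratio (total parts = 16):
  white: 1132 × 12/16 = 849
  black: 1132 × 3/16 = 212.25
  brown: 1132 × 1/16 = 70.75
χ² = Σ (O − E)² / E
  white: (852 − 849)² / 849 = 0.0106
  black: (207 − 212.25)² / 212.25 = 0.1299
  brown: (73 − 70.75)² / 70.75 = 0.0716
χ² = 0.0106 + 0.1299 + 0.0716 = 0.2121 ≈ 0.212
Degrees of freedom = 3 − 1 = 2; critical value at α = 0.05 is 5.991.
Since 0.212 < 5.991, we fail to reject the null hypothesis — the data are consistent with the 12:3:1 ratio.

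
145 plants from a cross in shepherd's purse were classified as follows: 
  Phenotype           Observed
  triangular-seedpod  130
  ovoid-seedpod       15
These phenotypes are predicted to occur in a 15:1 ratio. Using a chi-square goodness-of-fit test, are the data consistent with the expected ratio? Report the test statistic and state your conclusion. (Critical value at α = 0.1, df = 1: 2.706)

4.149; not consistent

Under the 15:1 hypothesis (Σ ratio = 16, N = 145):
  triangular-seedpod: 145 × 15/16 = 135.9375
  ovoid-seedpod: 145 × 1/16 = 9.0625
χ² = Σ (O − E)² / E
  triangular-seedpod: (130 − 135.9375)² / 135.9375 = 0.2593
  ovoid-seedpod: (15 − 9.0625)² / 9.0625 = 3.8901
χ² = 0.2593 + 3.8901 = 4.1494 ≈ 4.149
Degrees of freedom = 2 − 1 = 1; critical value at α = 0.1 is 2.706.
Since 4.149 > 2.706, we reject the null hypothesis — the data do not fit the 15:1 ratio.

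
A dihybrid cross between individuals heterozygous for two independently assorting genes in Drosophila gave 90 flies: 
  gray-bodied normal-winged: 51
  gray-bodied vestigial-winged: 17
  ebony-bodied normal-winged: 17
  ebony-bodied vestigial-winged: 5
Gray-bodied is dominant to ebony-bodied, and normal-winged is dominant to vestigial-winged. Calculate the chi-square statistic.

0.074

A dihybrid F₂ with independent assortment and complete dominance at both loci gives a 9:3:3:1 phenotypic ratio.
Under the 9:3:3:1 hypothesis (Σ ratio = 16, N = 90):
  gray-bodied normal-winged: 90 × 9/16 = 50.625
  gray-bodied vestigial-winged: 90 × 3/16 = 16.875
  ebony-bodied normal-winged: 90 × 3/16 = 16.875
  ebony-bodied vestigial-winged: 90 × 1/16 = 5.625
χ² = Σ (O − E)² / E
  gray-bodied normal-winged: (51 − 50.625)² / 50.625 = 0.0028
  gray-bodied vestigial-winged: (17 − 16.875)² / 16.875 = 0.0009
  ebony-bodied normal-winged: (17 − 16.875)² / 16.875 = 0.0009
  ebony-bodied vestigial-winged: (5 − 5.625)² / 5.625 = 0.0694
χ² = 0.0028 + 0.0009 + 0.0009 + 0.0694 = 0.074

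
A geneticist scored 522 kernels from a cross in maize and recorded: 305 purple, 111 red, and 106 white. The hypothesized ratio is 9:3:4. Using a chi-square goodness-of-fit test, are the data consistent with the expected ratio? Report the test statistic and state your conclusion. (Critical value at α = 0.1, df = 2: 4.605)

Under the 9:3:4 hypothesis (Σ ratio = 16, N = 522):
  purple: 522 × 9/16 = 293.625
  red: 522 × 3/16 = 97.875
  white: 522 × 4/16 = 130.5
χ² = Σ (O − E)² / E
  purple: (305 − 293.625)² / 293.625 = 0.4407
  red: (111 − 97.875)² / 97.875 = 1.7601
  white: (106 − 130.5)² / 130.5 = 4.5996
χ² = 0.4407 + 1.7601 + 4.5996 = 6.8004 ≈ 6.800
Degrees of freedom = 3 − 1 = 2; critical value at α = 0.1 is 4.605.
Since 6.800 > 4.605, we reject the null hypothesis — the data do not fit the 9:3:4 ratio.

6.800; not consistent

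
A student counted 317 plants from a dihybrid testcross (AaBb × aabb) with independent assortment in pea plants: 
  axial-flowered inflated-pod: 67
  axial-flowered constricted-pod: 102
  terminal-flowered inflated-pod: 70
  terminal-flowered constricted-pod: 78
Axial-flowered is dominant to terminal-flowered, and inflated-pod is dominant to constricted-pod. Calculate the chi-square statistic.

A dihybrid testcross with independent assortment gives a 1:1:1:1 ratio.
Under the 1:1:1:1 hypothesis (Σ ratio = 4, N = 317):
  axial-flowered inflated-pod: 317 × 1/4 = 79.25
  axial-flowered constricted-pod: 317 × 1/4 = 79.25
  terminal-flowered inflated-pod: 317 × 1/4 = 79.25
  terminal-flowered constricted-pod: 317 × 1/4 = 79.25
χ² = Σ (O − E)² / E
  axial-flowered inflated-pod: (67 − 79.25)² / 79.25 = 1.8935
  axial-flowered constricted-pod: (102 − 79.25)² / 79.25 = 6.5308
  terminal-flowered inflated-pod: (70 − 79.25)² / 79.25 = 1.0797
  terminal-flowered constricted-pod: (78 − 79.25)² / 79.25 = 0.0197
χ² = 1.8935 + 6.5308 + 1.0797 + 0.0197 = 9.5237 ≈ 9.524

9.524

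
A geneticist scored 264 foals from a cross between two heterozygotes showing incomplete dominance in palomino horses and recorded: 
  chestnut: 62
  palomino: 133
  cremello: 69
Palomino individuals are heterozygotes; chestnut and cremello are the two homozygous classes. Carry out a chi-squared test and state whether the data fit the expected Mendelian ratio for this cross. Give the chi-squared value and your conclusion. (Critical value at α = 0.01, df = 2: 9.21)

With incomplete dominance, a heterozygote × heterozygote cross gives a 1:2:1 phenotypic ratio.
The 1:2:1 ratio has 4 parts, so with N = 264 the expected counts are:
  chestnut: 264 × 1/4 = 66
  palomino: 264 × 2/4 = 132
  cremello: 264 × 1/4 = 66
χ² = Σ (O − E)² / E
  chestnut: (62 − 66)² / 66 = 0.2424
  palomino: (133 − 132)² / 132 = 0.0076
  cremello: (69 − 66)² / 66 = 0.1364
χ² = 0.2424 + 0.0076 + 0.1364 = 0.3864 ≈ 0.386
Degrees of freedom = 3 − 1 = 2; critical value at α = 0.01 is 9.21.
Since 0.386 < 9.21, we fail to reject the null hypothesis — the data are consistent with the 1:2:1 ratio.

0.386; consistent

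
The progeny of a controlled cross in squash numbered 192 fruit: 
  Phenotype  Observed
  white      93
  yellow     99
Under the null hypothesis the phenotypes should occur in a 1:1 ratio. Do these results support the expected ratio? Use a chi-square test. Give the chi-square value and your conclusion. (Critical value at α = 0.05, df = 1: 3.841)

Under the 1:1 hypothesis (Σ ratio = 2, N = 192):
  white: 192 × 1/2 = 96
  yellow: 192 × 1/2 = 96
χ² = Σ (O − E)² / E
  white: (93 − 96)² / 96 = 0.0938
  yellow: (99 − 96)² / 96 = 0.0938
χ² = 0.0938 + 0.0938 = 0.1876 ≈ 0.188
Degrees of freedom = 2 − 1 = 1; critical value at α = 0.05 is 3.841.
Since 0.188 < 3.841, we fail to reject the null hypothesis — the data are consistent with the 1:1 ratio.

0.188; consistent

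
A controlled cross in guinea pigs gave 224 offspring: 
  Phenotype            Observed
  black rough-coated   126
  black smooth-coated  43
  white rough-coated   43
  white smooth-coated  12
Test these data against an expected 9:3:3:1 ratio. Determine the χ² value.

0.333

The 9:3:3:1 ratio has 16 parts, so with N = 224 the expected counts are:
  black rough-coated: 224 × 9/16 = 126
  black smooth-coated: 224 × 3/16 = 42
  white rough-coated: 224 × 3/16 = 42
  white smooth-coated: 224 × 1/16 = 14
χ² = Σ (O − E)² / E
  black rough-coated: (126 − 126)² / 126 = 0.0000
  black smooth-coated: (43 − 42)² / 42 = 0.0238
  white rough-coated: (43 − 42)² / 42 = 0.0238
  white smooth-coated: (12 − 14)² / 14 = 0.2857
χ² = 0.0000 + 0.0238 + 0.0238 + 0.2857 = 0.3333 ≈ 0.333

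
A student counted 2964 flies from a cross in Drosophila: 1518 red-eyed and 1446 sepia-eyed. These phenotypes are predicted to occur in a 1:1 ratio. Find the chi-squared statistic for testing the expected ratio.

The 1:1 ratio has 2 parts, so with N = 2964 the expected counts are:
  red-eyed: 2964 × 1/2 = 1482
  sepia-eyed: 2964 × 1/2 = 1482
χ² = Σ (O − E)² / E
  red-eyed: (1518 − 1482)² / 1482 = 0.8745
  sepia-eyed: (1446 − 1482)² / 1482 = 0.8745
χ² = 0.8745 + 0.8745 = 1.749

1.749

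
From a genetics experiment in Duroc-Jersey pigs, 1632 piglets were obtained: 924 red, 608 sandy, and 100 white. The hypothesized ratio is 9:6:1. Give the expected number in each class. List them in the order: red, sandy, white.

The 9:6:1 ratio has 16 parts, so with N = 1632 the expected counts are:
  red: 1632 × 9/16 = 918
  sandy: 1632 × 6/16 = 612
  white: 1632 × 1/16 = 102

918, 612, 102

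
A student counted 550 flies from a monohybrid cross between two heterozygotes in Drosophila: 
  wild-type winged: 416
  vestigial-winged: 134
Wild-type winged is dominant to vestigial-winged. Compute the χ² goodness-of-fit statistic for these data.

0.119

For a monohybrid cross between heterozygotes with complete dominance, the expected phenotypic ratio is 3:1.
Under the 3:1 hypothesis (Σ ratio = 4, N = 550):
  wild-type winged: 550 × 3/4 = 412.5
  vestigial-winged: 550 × 1/4 = 137.5
χ² = Σ (O − E)² / E
  wild-type winged: (416 − 412.5)² / 412.5 = 0.0297
  vestigial-winged: (134 − 137.5)² / 137.5 = 0.0891
χ² = 0.0297 + 0.0891 = 0.1188 ≈ 0.119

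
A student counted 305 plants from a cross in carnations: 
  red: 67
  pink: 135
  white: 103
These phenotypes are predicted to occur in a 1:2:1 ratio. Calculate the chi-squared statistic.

Expected counts for N = 305 under a 1:2:1 ratio (total parts = 4):
  red: 305 × 1/4 = 76.25
  pink: 305 × 2/4 = 152.5
  white: 305 × 1/4 = 76.25
χ² = Σ (O − E)² / E
  red: (67 − 76.25)² / 76.25 = 1.1221
  pink: (135 − 152.5)² / 152.5 = 2.0082
  white: (103 − 76.25)² / 76.25 = 9.3844
χ² = 1.1221 + 2.0082 + 9.3844 = 12.5147 ≈ 12.515

12.515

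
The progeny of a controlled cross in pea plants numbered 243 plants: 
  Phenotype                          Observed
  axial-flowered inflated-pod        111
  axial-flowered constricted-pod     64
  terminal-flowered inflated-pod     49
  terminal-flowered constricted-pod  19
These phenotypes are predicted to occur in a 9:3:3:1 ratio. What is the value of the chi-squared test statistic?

13.505

Total ratio parts = 16. Expected numbers out of 243:
  axial-flowered inflated-pod: 243 × 9/16 = 136.6875
  axial-flowered constricted-pod: 243 × 3/16 = 45.5625
  terminal-flowered inflated-pod: 243 × 3/16 = 45.5625
  terminal-flowered constricted-pod: 243 × 1/16 = 15.1875
χ² = Σ (O − E)² / E
  axial-flowered inflated-pod: (111 − 136.6875)² / 136.6875 = 4.8274
  axial-flowered constricted-pod: (64 − 45.5625)² / 45.5625 = 7.4610
  terminal-flowered inflated-pod: (49 − 45.5625)² / 45.5625 = 0.2593
  terminal-flowered constricted-pod: (19 − 15.1875)² / 15.1875 = 0.9570
χ² = 4.8274 + 7.4610 + 0.2593 + 0.9570 = 13.5047 ≈ 13.505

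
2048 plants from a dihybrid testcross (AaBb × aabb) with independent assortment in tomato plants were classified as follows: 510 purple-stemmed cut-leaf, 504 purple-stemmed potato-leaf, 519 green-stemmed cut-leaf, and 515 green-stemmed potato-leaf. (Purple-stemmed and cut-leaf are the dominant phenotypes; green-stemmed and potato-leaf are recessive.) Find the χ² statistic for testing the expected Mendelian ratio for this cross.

A dihybrid testcross with independent assortment gives a 1:1:1:1 ratio.
Expected counts for N = 2048 under a 1:1:1:1 ratio (total parts = 4):
  purple-stemmed cut-leaf: 2048 × 1/4 = 512
  purple-stemmed potato-leaf: 2048 × 1/4 = 512
  green-stemmed cut-leaf: 2048 × 1/4 = 512
  green-stemmed potato-leaf: 2048 × 1/4 = 512
χ² = Σ (O − E)² / E
  purple-stemmed cut-leaf: (510 − 512)² / 512 = 0.0078
  purple-stemmed potato-leaf: (504 − 512)² / 512 = 0.1250
  green-stemmed cut-leaf: (519 − 512)² / 512 = 0.0957
  green-stemmed potato-leaf: (515 − 512)² / 512 = 0.0176
χ² = 0.0078 + 0.1250 + 0.0957 + 0.0176 = 0.2461 ≈ 0.246

0.246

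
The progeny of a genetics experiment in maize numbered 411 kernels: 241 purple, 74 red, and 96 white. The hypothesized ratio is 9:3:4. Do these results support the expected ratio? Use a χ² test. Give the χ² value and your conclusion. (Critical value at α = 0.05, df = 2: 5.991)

0.982; consistent

Under the 9:3:4 hypothesis (Σ ratio = 16, N = 411):
  purple: 411 × 9/16 = 231.1875
  red: 411 × 3/16 = 77.0625
  white: 411 × 4/16 = 102.75
χ² = Σ (O − E)² / E
  purple: (241 − 231.1875)² / 231.1875 = 0.4165
  red: (74 − 77.0625)² / 77.0625 = 0.1217
  white: (96 − 102.75)² / 102.75 = 0.4434
χ² = 0.4165 + 0.1217 + 0.4434 = 0.9816 ≈ 0.982
Degrees of freedom = 3 − 1 = 2; critical value at α = 0.05 is 5.991.
Since 0.982 < 5.991, we fail to reject the null hypothesis — the data are consistent with the 9:3:4 ratio.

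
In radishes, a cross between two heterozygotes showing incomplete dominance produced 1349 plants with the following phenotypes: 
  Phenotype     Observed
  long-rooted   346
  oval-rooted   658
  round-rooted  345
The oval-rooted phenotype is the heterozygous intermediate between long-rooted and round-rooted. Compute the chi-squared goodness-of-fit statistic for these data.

With incomplete dominance, a heterozygote × heterozygote cross gives a 1:2:1 phenotypic ratio.
Total ratio parts = 4. Expected numbers out of 1349:
  long-rooted: 1349 × 1/4 = 337.25
  oval-rooted: 1349 × 2/4 = 674.5
  round-rooted: 1349 × 1/4 = 337.25
χ² = Σ (O − E)² / E
  long-rooted: (346 − 337.25)² / 337.25 = 0.2270
  oval-rooted: (658 − 674.5)² / 674.5 = 0.4036
  round-rooted: (345 − 337.25)² / 337.25 = 0.1781
χ² = 0.2270 + 0.4036 + 0.1781 = 0.8087 ≈ 0.809

0.809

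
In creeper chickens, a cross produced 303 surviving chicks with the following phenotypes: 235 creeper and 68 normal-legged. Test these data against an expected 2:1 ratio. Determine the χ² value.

Total ratio parts = 3. Expected numbers out of 303:
  creeper: 303 × 2/3 = 202
  normal-legged: 303 × 1/3 = 101
χ² = Σ (O − E)² / E
  creeper: (235 − 202)² / 202 = 5.3911
  normal-legged: (68 − 101)² / 101 = 10.7822
χ² = 5.3911 + 10.7822 = 16.1733 ≈ 16.173

16.173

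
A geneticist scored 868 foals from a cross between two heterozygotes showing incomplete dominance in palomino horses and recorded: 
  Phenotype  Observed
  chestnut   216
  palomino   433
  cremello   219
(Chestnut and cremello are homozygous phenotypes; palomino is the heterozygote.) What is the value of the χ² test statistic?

With incomplete dominance, a heterozygote × heterozygote cross gives a 1:2:1 phenotypic ratio.
Under the 1:2:1 hypothesis (Σ ratio = 4, N = 868):
  chestnut: 868 × 1/4 = 217
  palomino: 868 × 2/4 = 434
  cremello: 868 × 1/4 = 217
χ² = Σ (O − E)² / E
  chestnut: (216 − 217)² / 217 = 0.0046
  palomino: (433 − 434)² / 434 = 0.0023
  cremello: (219 − 217)² / 217 = 0.0184
χ² = 0.0046 + 0.0023 + 0.0184 = 0.0253 ≈ 0.025

0.025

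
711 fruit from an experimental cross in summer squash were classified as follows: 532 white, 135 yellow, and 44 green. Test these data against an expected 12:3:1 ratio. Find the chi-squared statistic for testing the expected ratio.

The 12:3:1 ratio has 16 parts, so with N = 711 the expected counts are:
  white: 711 × 12/16 = 533.25
  yellow: 711 × 3/16 = 133.3125
  green: 711 × 1/16 = 44.4375
χ² = Σ (O − E)² / E
  white: (532 − 533.25)² / 533.25 = 0.0029
  yellow: (135 − 133.3125)² / 133.3125 = 0.0214
  green: (44 − 44.4375)² / 44.4375 = 0.0043
χ² = 0.0029 + 0.0214 + 0.0043 = 0.0286 ≈ 0.029

0.029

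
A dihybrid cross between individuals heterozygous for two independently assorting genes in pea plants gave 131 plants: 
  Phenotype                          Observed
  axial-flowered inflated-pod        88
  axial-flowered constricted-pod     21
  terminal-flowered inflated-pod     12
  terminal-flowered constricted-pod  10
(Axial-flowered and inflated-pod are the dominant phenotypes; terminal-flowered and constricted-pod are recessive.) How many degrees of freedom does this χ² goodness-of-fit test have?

A dihybrid F₂ with independent assortment and complete dominance at both loci gives a 9:3:3:1 phenotypic ratio.
A goodness-of-fit test with 4 phenotype classes has df = 4 − 1 = 3.

3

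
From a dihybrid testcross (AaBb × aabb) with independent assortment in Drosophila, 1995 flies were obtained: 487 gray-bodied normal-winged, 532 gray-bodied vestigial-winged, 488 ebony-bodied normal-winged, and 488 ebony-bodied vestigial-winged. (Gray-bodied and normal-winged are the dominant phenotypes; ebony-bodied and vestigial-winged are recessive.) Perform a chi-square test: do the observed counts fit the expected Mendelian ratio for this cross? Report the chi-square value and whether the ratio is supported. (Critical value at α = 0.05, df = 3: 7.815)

2.957; consistent

A dihybrid testcross with independent assortment gives a 1:1:1:1 ratio.
Expected counts for N = 1995 under a 1:1:1:1 ratio (total parts = 4):
  gray-bodied normal-winged: 1995 × 1/4 = 498.75
  gray-bodied vestigial-winged: 1995 × 1/4 = 498.75
  ebony-bodied normal-winged: 1995 × 1/4 = 498.75
  ebony-bodied vestigial-winged: 1995 × 1/4 = 498.75
χ² = Σ (O − E)² / E
  gray-bodied normal-winged: (487 − 498.75)² / 498.75 = 0.2768
  gray-bodied vestigial-winged: (532 − 498.75)² / 498.75 = 2.2167
  ebony-bodied normal-winged: (488 − 498.75)² / 498.75 = 0.2317
  ebony-bodied vestigial-winged: (488 − 498.75)² / 498.75 = 0.2317
χ² = 0.2768 + 2.2167 + 0.2317 + 0.2317 = 2.9569 ≈ 2.957
Degrees of freedom = 4 − 1 = 3; critical value at α = 0.05 is 7.815.
Since 2.957 < 7.815, we fail to reject the null hypothesis — the data are consistent with the 1:1:1:1 ratio.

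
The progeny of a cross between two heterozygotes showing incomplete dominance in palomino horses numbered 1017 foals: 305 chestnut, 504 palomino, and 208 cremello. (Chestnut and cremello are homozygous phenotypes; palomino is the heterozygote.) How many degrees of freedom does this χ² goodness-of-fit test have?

With incomplete dominance, a heterozygote × heterozygote cross gives a 1:2:1 phenotypic ratio.
A goodness-of-fit test with 3 phenotype classes has df = 3 − 1 = 2.

2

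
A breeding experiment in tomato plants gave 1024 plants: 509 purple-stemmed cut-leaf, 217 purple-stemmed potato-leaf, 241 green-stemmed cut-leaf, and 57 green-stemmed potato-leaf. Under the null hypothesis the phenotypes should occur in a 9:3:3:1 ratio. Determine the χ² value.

24.319

Total ratio parts = 16. Expected numbers out of 1024:
  purple-stemmed cut-leaf: 1024 × 9/16 = 576
  purple-stemmed potato-leaf: 1024 × 3/16 = 192
  green-stemmed cut-leaf: 1024 × 3/16 = 192
  green-stemmed potato-leaf: 1024 × 1/16 = 64
χ² = Σ (O − E)² / E
  purple-stemmed cut-leaf: (509 − 576)² / 576 = 7.7934
  purple-stemmed potato-leaf: (217 − 192)² / 192 = 3.2552
  green-stemmed cut-leaf: (241 − 192)² / 192 = 12.5052
  green-stemmed potato-leaf: (57 − 64)² / 64 = 0.7656
χ² = 7.7934 + 3.2552 + 12.5052 + 0.7656 = 24.3194 ≈ 24.319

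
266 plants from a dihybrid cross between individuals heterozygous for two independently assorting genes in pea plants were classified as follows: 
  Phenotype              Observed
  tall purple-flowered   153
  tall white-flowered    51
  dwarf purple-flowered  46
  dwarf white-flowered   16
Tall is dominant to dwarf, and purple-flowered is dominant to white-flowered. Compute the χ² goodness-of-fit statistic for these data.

A dihybrid F₂ with independent assortment and complete dominance at both loci gives a 9:3:3:1 phenotypic ratio.
Under the 9:3:3:1 hypothesis (Σ ratio = 16, N = 266):
  tall purple-flowered: 266 × 9/16 = 149.625
  tall white-flowered: 266 × 3/16 = 49.875
  dwarf purple-flowered: 266 × 3/16 = 49.875
  dwarf white-flowered: 266 × 1/16 = 16.625
χ² = Σ (O − E)² / E
  tall purple-flowered: (153 − 149.625)² / 149.625 = 0.0761
  tall white-flowered: (51 − 49.875)² / 49.875 = 0.0254
  dwarf purple-flowered: (46 − 49.875)² / 49.875 = 0.3011
  dwarf white-flowered: (16 − 16.625)² / 16.625 = 0.0235
χ² = 0.0761 + 0.0254 + 0.3011 + 0.0235 = 0.4261 ≈ 0.426

0.426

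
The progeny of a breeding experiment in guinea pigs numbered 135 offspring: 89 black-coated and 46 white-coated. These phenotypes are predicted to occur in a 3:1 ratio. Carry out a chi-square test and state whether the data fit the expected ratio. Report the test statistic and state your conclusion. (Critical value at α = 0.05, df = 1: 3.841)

Total ratio parts = 4. Expected numbers out of 135:
  black-coated: 135 × 3/4 = 101.25
  white-coated: 135 × 1/4 = 33.75
χ² = Σ (O − E)² / E
  black-coated: (89 − 101.25)² / 101.25 = 1.4821
  white-coated: (46 − 33.75)² / 33.75 = 4.4463
χ² = 1.4821 + 4.4463 = 5.9284 ≈ 5.928
Degrees of freedom = 2 − 1 = 1; critical value at α = 0.05 is 3.841.
Since 5.928 > 3.841, we reject the null hypothesis — the data do not fit the 3:1 ratio.

5.928; not consistent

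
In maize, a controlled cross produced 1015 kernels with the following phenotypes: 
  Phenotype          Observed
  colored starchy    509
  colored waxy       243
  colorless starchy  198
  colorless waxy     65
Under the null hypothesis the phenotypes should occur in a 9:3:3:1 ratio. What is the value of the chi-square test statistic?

21.655

Under the 9:3:3:1 hypothesis (Σ ratio = 16, N = 1015):
  colored starchy: 1015 × 9/16 = 570.9375
  colored waxy: 1015 × 3/16 = 190.3125
  colorless starchy: 1015 × 3/16 = 190.3125
  colorless waxy: 1015 × 1/16 = 63.4375
χ² = Σ (O − E)² / E
  colored starchy: (509 − 570.9375)² / 570.9375 = 6.7192
  colored waxy: (243 − 190.3125)² / 190.3125 = 14.5864
  colorless starchy: (198 − 190.3125)² / 190.3125 = 0.3105
  colorless waxy: (65 − 63.4375)² / 63.4375 = 0.0385
χ² = 6.7192 + 14.5864 + 0.3105 + 0.0385 = 21.6546 ≈ 21.655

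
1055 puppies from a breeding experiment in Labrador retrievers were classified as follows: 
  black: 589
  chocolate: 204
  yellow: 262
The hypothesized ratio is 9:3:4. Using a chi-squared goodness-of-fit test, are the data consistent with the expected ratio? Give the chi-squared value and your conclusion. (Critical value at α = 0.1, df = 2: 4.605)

0.238; consistent

Under the 9:3:4 hypothesis (Σ ratio = 16, N = 1055):
  black: 1055 × 9/16 = 593.4375
  chocolate: 1055 × 3/16 = 197.8125
  yellow: 1055 × 4/16 = 263.75
χ² = Σ (O − E)² / E
  black: (589 − 593.4375)² / 593.4375 = 0.0332
  chocolate: (204 − 197.8125)² / 197.8125 = 0.1935
  yellow: (262 − 263.75)² / 263.75 = 0.0116
χ² = 0.0332 + 0.1935 + 0.0116 = 0.2383 ≈ 0.238
Degrees of freedom = 3 − 1 = 2; critical value at α = 0.1 is 4.605.
Since 0.238 < 4.605, we fail to reject the null hypothesis — the data are consistent with the 9:3:4 ratio.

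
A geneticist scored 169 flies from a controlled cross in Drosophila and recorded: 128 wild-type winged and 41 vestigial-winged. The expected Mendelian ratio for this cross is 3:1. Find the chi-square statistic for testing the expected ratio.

The 3:1 ratio has 4 parts, so with N = 169 the expected counts are:
  wild-type winged: 169 × 3/4 = 126.75
  vestigial-winged: 169 × 1/4 = 42.25
χ² = Σ (O − E)² / E
  wild-type winged: (128 − 126.75)² / 126.75 = 0.0123
  vestigial-winged: (41 − 42.25)² / 42.25 = 0.0370
χ² = 0.0123 + 0.0370 = 0.0493 ≈ 0.049

0.049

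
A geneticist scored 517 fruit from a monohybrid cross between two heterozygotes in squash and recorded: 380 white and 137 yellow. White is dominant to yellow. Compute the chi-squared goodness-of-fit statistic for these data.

For a monohybrid cross between heterozygotes with complete dominance, the expected phenotypic ratio is 3:1.
Expected counts for N = 517 under a 3:1 ratio (total parts = 4):
  white: 517 × 3/4 = 387.75
  yellow: 517 × 1/4 = 129.25
χ² = Σ (O − E)² / E
  white: (380 − 387.75)² / 387.75 = 0.1549
  yellow: (137 − 129.25)² / 129.25 = 0.4647
χ² = 0.1549 + 0.4647 = 0.6196 ≈ 0.620

0.620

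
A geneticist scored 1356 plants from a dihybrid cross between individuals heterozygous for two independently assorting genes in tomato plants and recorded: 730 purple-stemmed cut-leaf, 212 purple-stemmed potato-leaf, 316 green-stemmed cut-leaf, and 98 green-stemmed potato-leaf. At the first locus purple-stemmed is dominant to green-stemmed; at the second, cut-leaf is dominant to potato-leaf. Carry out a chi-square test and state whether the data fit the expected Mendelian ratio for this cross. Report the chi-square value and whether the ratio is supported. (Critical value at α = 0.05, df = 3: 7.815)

25.496; not consistent

A dihybrid F₂ with independent assortment and complete dominance at both loci gives a 9:3:3:1 phenotypic ratio.
The 9:3:3:1 ratio has 16 parts, so with N = 1356 the expected counts are:
  purple-stemmed cut-leaf: 1356 × 9/16 = 762.75
  purple-stemmed potato-leaf: 1356 × 3/16 = 254.25
  green-stemmed cut-leaf: 1356 × 3/16 = 254.25
  green-stemmed potato-leaf: 1356 × 1/16 = 84.75
χ² = Σ (O − E)² / E
  purple-stemmed cut-leaf: (730 − 762.75)² / 762.75 = 1.4062
  purple-stemmed potato-leaf: (212 − 254.25)² / 254.25 = 7.0209
  green-stemmed cut-leaf: (316 − 254.25)² / 254.25 = 14.9973
  green-stemmed potato-leaf: (98 − 84.75)² / 84.75 = 2.0715
χ² = 1.4062 + 7.0209 + 14.9973 + 2.0715 = 25.4959 ≈ 25.496
Degrees of freedom = 4 − 1 = 3; critical value at α = 0.05 is 7.815.
Since 25.496 > 7.815, we reject the null hypothesis — the data do not fit the 9:3:3:1 ratio.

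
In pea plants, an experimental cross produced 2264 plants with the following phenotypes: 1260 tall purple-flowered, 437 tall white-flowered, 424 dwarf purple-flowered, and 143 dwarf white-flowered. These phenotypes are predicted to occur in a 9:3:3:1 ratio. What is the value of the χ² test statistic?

Under the 9:3:3:1 hypothesis (Σ ratio = 16, N = 2264):
  tall purple-flowered: 2264 × 9/16 = 1273.5
  tall white-flowered: 2264 × 3/16 = 424.5
  dwarf purple-flowered: 2264 × 3/16 = 424.5
  dwarf white-flowered: 2264 × 1/16 = 141.5
χ² = Σ (O − E)² / E
  tall purple-flowered: (1260 − 1273.5)² / 1273.5 = 0.1431
  tall white-flowered: (437 − 424.5)² / 424.5 = 0.3681
  dwarf purple-flowered: (424 − 424.5)² / 424.5 = 0.0006
  dwarf white-flowered: (143 − 141.5)² / 141.5 = 0.0159
χ² = 0.1431 + 0.3681 + 0.0006 + 0.0159 = 0.5277 ≈ 0.528

0.528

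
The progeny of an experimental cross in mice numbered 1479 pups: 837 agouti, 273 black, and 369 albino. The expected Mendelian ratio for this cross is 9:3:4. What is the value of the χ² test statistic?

0.099

Total ratio parts = 16. Expected numbers out of 1479:
  agouti: 1479 × 9/16 = 831.9375
  black: 1479 × 3/16 = 277.3125
  albino: 1479 × 4/16 = 369.75
χ² = Σ (O − E)² / E
  agouti: (837 − 831.9375)² / 831.9375 = 0.0308
  black: (273 − 277.3125)² / 277.3125 = 0.0671
  albino: (369 − 369.75)² / 369.75 = 0.0015
χ² = 0.0308 + 0.0671 + 0.0015 = 0.0994 ≈ 0.099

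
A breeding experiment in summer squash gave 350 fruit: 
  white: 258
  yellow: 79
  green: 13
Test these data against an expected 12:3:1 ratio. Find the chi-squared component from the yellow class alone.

The 12:3:1 ratio has 16 parts, so with N = 350 the expected counts are:
  white: 350 × 12/16 = 262.5
  yellow: 350 × 3/16 = 65.625
  green: 350 × 1/16 = 21.875
Contribution of yellow: (79 − 65.625)² / 65.625 = 2.7260

2.726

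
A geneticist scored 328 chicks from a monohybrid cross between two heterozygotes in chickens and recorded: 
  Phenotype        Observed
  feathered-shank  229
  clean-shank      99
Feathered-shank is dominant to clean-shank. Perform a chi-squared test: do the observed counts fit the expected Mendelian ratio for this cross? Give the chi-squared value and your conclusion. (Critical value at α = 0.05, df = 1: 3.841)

4.699; not consistent

For a monohybrid cross between heterozygotes with complete dominance, the expected phenotypic ratio is 3:1.
Under the 3:1 hypothesis (Σ ratio = 4, N = 328):
  feathered-shank: 328 × 3/4 = 246
  clean-shank: 328 × 1/4 = 82
χ² = Σ (O − E)² / E
  feathered-shank: (229 − 246)² / 246 = 1.1748
  clean-shank: (99 − 82)² / 82 = 3.5244
χ² = 1.1748 + 3.5244 = 4.6992 ≈ 4.699
Degrees of freedom = 2 − 1 = 1; critical value at α = 0.05 is 3.841.
Since 4.699 > 3.841, we reject the null hypothesis — the data do not fit the 3:1 ratio.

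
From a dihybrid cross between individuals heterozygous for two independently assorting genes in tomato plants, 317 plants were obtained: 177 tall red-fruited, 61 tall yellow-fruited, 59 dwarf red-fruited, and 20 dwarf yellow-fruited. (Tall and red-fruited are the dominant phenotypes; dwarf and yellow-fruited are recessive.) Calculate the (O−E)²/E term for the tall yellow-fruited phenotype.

A dihybrid F₂ with independent assortment and complete dominance at both loci gives a 9:3:3:1 phenotypic ratio.
Expected counts for N = 317 under a 9:3:3:1 ratio (total parts = 16):
  tall red-fruited: 317 × 9/16 = 178.3125
  tall yellow-fruited: 317 × 3/16 = 59.4375
  dwarf red-fruited: 317 × 3/16 = 59.4375
  dwarf yellow-fruited: 317 × 1/16 = 19.8125
Contribution of tall yellow-fruited: (61 − 59.4375)² / 59.4375 = 0.0411

0.041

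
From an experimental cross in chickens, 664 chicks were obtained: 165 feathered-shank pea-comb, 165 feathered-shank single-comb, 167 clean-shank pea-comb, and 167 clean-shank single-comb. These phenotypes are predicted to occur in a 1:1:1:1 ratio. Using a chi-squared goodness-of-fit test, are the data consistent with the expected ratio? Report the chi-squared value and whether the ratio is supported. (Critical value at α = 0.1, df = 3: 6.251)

0.024; consistent

Total ratio parts = 4. Expected numbers out of 664:
  feathered-shank pea-comb: 664 × 1/4 = 166
  feathered-shank single-comb: 664 × 1/4 = 166
  clean-shank pea-comb: 664 × 1/4 = 166
  clean-shank single-comb: 664 × 1/4 = 166
χ² = Σ (O − E)² / E
  feathered-shank pea-comb: (165 − 166)² / 166 = 0.0060
  feathered-shank single-comb: (165 − 166)² / 166 = 0.0060
  clean-shank pea-comb: (167 − 166)² / 166 = 0.0060
  clean-shank single-comb: (167 − 166)² / 166 = 0.0060
χ² = 0.0060 + 0.0060 + 0.0060 + 0.0060 = 0.024
Degrees of freedom = 4 − 1 = 3; critical value at α = 0.1 is 6.251.
Since 0.024 < 6.251, we fail to reject the null hypothesis — the data are consistent with the 1:1:1:1 ratio.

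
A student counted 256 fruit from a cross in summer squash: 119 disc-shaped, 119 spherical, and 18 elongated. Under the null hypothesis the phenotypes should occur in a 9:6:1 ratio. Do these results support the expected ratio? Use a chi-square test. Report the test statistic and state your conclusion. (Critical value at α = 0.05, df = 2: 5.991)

10.101; not consistent

Under the 9:6:1 hypothesis (Σ ratio = 16, N = 256):
  disc-shaped: 256 × 9/16 = 144
  spherical: 256 × 6/16 = 96
  elongated: 256 × 1/16 = 16
χ² = Σ (O − E)² / E
  disc-shaped: (119 − 144)² / 144 = 4.3403
  spherical: (119 − 96)² / 96 = 5.5104
  elongated: (18 − 16)² / 16 = 0.2500
χ² = 4.3403 + 5.5104 + 0.2500 = 10.1007 ≈ 10.101
Degrees of freedom = 3 − 1 = 2; critical value at α = 0.05 is 5.991.
Since 10.101 > 5.991, we reject the null hypothesis — the data do not fit the 9:6:1 ratio.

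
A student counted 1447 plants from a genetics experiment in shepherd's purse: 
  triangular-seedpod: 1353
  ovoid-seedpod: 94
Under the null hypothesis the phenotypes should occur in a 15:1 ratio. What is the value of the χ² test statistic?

0.150

Total ratio parts = 16. Expected numbers out of 1447:
  triangular-seedpod: 1447 × 15/16 = 1356.5625
  ovoid-seedpod: 1447 × 1/16 = 90.4375
χ² = Σ (O − E)² / E
  triangular-seedpod: (1353 − 1356.5625)² / 1356.5625 = 0.0094
  ovoid-seedpod: (94 − 90.4375)² / 90.4375 = 0.1403
χ² = 0.0094 + 0.1403 = 0.1497 ≈ 0.150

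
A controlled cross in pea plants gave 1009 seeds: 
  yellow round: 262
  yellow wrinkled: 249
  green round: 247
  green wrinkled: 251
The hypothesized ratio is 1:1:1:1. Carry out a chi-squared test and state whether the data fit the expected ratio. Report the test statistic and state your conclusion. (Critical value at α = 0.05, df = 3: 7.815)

Under the 1:1:1:1 hypothesis (Σ ratio = 4, N = 1009):
  yellow round: 1009 × 1/4 = 252.25
  yellow wrinkled: 1009 × 1/4 = 252.25
  green round: 1009 × 1/4 = 252.25
  green wrinkled: 1009 × 1/4 = 252.25
χ² = Σ (O − E)² / E
  yellow round: (262 − 252.25)² / 252.25 = 0.3769
  yellow wrinkled: (249 − 252.25)² / 252.25 = 0.0419
  green round: (247 − 252.25)² / 252.25 = 0.1093
  green wrinkled: (251 − 252.25)² / 252.25 = 0.0062
χ² = 0.3769 + 0.0419 + 0.1093 + 0.0062 = 0.5343 ≈ 0.534
Degrees of freedom = 4 − 1 = 3; critical value at α = 0.05 is 7.815.
Since 0.534 < 7.815, we fail to reject the null hypothesis — the data are consistent with the 1:1:1:1 ratio.

0.534; consistent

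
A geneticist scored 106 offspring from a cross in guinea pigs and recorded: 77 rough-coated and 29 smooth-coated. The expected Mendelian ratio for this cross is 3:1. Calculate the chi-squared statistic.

Expected counts for N = 106 under a 3:1 ratio (total parts = 4):
  rough-coated: 106 × 3/4 = 79.5
  smooth-coated: 106 × 1/4 = 26.5
χ² = Σ (O − E)² / E
  rough-coated: (77 − 79.5)² / 79.5 = 0.0786
  smooth-coated: (29 − 26.5)² / 26.5 = 0.2358
χ² = 0.0786 + 0.2358 = 0.3144 ≈ 0.314

0.314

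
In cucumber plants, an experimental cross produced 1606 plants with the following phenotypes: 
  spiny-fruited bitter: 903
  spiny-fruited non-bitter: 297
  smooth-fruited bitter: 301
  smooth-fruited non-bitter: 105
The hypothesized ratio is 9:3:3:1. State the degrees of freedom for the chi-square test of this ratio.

3

A goodness-of-fit test with 4 phenotype classes has df = 4 − 1 = 3.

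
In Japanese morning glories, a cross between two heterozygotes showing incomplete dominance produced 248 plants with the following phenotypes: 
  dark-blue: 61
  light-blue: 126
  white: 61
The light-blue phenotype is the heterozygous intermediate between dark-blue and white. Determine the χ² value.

With incomplete dominance, a heterozygote × heterozygote cross gives a 1:2:1 phenotypic ratio.
Total ratio parts = 4. Expected numbers out of 248:
  dark-blue: 248 × 1/4 = 62
  light-blue: 248 × 2/4 = 124
  white: 248 × 1/4 = 62
χ² = Σ (O − E)² / E
  dark-blue: (61 − 62)² / 62 = 0.0161
  light-blue: (126 − 124)² / 124 = 0.0323
  white: (61 − 62)² / 62 = 0.0161
χ² = 0.0161 + 0.0323 + 0.0161 = 0.0645 ≈ 0.065

0.065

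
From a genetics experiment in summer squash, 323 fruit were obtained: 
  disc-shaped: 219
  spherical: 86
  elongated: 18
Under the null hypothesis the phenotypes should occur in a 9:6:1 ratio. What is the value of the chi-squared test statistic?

18.086

Under the 9:6:1 hypothesis (Σ ratio = 16, N = 323):
  disc-shaped: 323 × 9/16 = 181.6875
  spherical: 323 × 6/16 = 121.125
  elongated: 323 × 1/16 = 20.1875
χ² = Σ (O − E)² / E
  disc-shaped: (219 − 181.6875)² / 181.6875 = 7.6627
  spherical: (86 − 121.125)² / 121.125 = 10.1859
  elongated: (18 − 20.1875)² / 20.1875 = 0.2370
χ² = 7.6627 + 10.1859 + 0.2370 = 18.0856 ≈ 18.086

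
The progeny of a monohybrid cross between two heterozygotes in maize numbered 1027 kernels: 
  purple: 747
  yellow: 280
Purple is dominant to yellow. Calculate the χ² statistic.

2.807

For a monohybrid cross between heterozygotes with complete dominance, the expected phenotypic ratio is 3:1.
The 3:1 ratio has 4 parts, so with N = 1027 the expected counts are:
  purple: 1027 × 3/4 = 770.25
  yellow: 1027 × 1/4 = 256.75
χ² = Σ (O − E)² / E
  purple: (747 − 770.25)² / 770.25 = 0.7018
  yellow: (280 − 256.75)² / 256.75 = 2.1054
χ² = 0.7018 + 2.1054 = 2.8072 ≈ 2.807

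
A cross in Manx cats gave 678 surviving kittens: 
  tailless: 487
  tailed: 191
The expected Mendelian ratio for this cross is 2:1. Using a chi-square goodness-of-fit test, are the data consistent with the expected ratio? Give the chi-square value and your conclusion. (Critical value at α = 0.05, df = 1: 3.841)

8.131; not consistent

Total ratio parts = 3. Expected numbers out of 678:
  tailless: 678 × 2/3 = 452
  tailed: 678 × 1/3 = 226
χ² = Σ (O − E)² / E
  tailless: (487 − 452)² / 452 = 2.7102
  tailed: (191 − 226)² / 226 = 5.4204
χ² = 2.7102 + 5.4204 = 8.1306 ≈ 8.131
Degrees of freedom = 2 − 1 = 1; critical value at α = 0.05 is 3.841.
Since 8.131 > 3.841, we reject the null hypothesis — the data do not fit the 2:1 ratio.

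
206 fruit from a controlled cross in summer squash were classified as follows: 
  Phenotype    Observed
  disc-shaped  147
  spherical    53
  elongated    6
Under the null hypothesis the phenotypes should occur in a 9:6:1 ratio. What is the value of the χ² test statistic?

19.644

Under the 9:6:1 hypothesis (Σ ratio = 16, N = 206):
  disc-shaped: 206 × 9/16 = 115.875
  spherical: 206 × 6/16 = 77.25
  elongated: 206 × 1/16 = 12.875
χ² = Σ (O − E)² / E
  disc-shaped: (147 − 115.875)² / 115.875 = 8.3604
  spherical: (53 − 77.25)² / 77.25 = 7.6125
  elongated: (6 − 12.875)² / 12.875 = 3.6711
χ² = 8.3604 + 7.6125 + 3.6711 = 19.644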